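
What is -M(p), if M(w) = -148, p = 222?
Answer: 148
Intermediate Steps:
-M(p) = -1*(-148) = 148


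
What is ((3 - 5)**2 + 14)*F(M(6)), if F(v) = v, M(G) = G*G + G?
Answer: 756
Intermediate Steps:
M(G) = G + G**2 (M(G) = G**2 + G = G + G**2)
((3 - 5)**2 + 14)*F(M(6)) = ((3 - 5)**2 + 14)*(6*(1 + 6)) = ((-2)**2 + 14)*(6*7) = (4 + 14)*42 = 18*42 = 756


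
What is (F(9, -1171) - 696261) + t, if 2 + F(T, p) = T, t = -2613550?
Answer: -3309804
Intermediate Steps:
F(T, p) = -2 + T
(F(9, -1171) - 696261) + t = ((-2 + 9) - 696261) - 2613550 = (7 - 696261) - 2613550 = -696254 - 2613550 = -3309804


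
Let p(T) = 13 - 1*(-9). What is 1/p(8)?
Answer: 1/22 ≈ 0.045455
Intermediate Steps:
p(T) = 22 (p(T) = 13 + 9 = 22)
1/p(8) = 1/22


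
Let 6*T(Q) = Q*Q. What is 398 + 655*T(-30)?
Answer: 98648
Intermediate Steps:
T(Q) = Q**2/6 (T(Q) = (Q*Q)/6 = Q**2/6)
398 + 655*T(-30) = 398 + 655*((1/6)*(-30)**2) = 398 + 655*((1/6)*900) = 398 + 655*150 = 398 + 98250 = 98648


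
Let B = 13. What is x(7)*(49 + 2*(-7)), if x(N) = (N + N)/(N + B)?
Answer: 49/2 ≈ 24.500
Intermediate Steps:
x(N) = 2*N/(13 + N) (x(N) = (N + N)/(N + 13) = (2*N)/(13 + N) = 2*N/(13 + N))
x(7)*(49 + 2*(-7)) = (2*7/(13 + 7))*(49 + 2*(-7)) = (2*7/20)*(49 - 14) = (2*7*(1/20))*35 = (7/10)*35 = 49/2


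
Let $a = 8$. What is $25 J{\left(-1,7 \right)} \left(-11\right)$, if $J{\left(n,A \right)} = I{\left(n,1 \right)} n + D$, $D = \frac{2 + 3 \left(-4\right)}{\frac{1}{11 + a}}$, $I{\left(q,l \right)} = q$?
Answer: $51975$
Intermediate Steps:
$D = -190$ ($D = \frac{2 + 3 \left(-4\right)}{\frac{1}{11 + 8}} = \frac{2 - 12}{\frac{1}{19}} = - 10 \frac{1}{\frac{1}{19}} = \left(-10\right) 19 = -190$)
$J{\left(n,A \right)} = -190 + n^{2}$ ($J{\left(n,A \right)} = n n - 190 = n^{2} - 190 = -190 + n^{2}$)
$25 J{\left(-1,7 \right)} \left(-11\right) = 25 \left(-190 + \left(-1\right)^{2}\right) \left(-11\right) = 25 \left(-190 + 1\right) \left(-11\right) = 25 \left(-189\right) \left(-11\right) = \left(-4725\right) \left(-11\right) = 51975$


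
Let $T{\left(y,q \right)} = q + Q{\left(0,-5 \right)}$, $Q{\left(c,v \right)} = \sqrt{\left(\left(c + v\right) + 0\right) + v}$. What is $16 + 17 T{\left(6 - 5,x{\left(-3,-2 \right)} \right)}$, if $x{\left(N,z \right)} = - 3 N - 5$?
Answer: $84 + 17 i \sqrt{10} \approx 84.0 + 53.759 i$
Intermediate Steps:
$x{\left(N,z \right)} = -5 - 3 N$
$Q{\left(c,v \right)} = \sqrt{c + 2 v}$ ($Q{\left(c,v \right)} = \sqrt{\left(c + v\right) + v} = \sqrt{c + 2 v}$)
$T{\left(y,q \right)} = q + i \sqrt{10}$ ($T{\left(y,q \right)} = q + \sqrt{0 + 2 \left(-5\right)} = q + \sqrt{0 - 10} = q + \sqrt{-10} = q + i \sqrt{10}$)
$16 + 17 T{\left(6 - 5,x{\left(-3,-2 \right)} \right)} = 16 + 17 \left(\left(-5 - -9\right) + i \sqrt{10}\right) = 16 + 17 \left(\left(-5 + 9\right) + i \sqrt{10}\right) = 16 + 17 \left(4 + i \sqrt{10}\right) = 16 + \left(68 + 17 i \sqrt{10}\right) = 84 + 17 i \sqrt{10}$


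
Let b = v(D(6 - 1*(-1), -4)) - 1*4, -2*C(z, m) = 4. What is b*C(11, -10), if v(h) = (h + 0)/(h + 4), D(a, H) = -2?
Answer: 10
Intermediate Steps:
v(h) = h/(4 + h)
C(z, m) = -2 (C(z, m) = -½*4 = -2)
b = -5 (b = -2/(4 - 2) - 1*4 = -2/2 - 4 = -2*½ - 4 = -1 - 4 = -5)
b*C(11, -10) = -5*(-2) = 10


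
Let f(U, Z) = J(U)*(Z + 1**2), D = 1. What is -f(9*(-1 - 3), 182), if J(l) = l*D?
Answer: 6588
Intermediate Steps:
J(l) = l (J(l) = l*1 = l)
f(U, Z) = U*(1 + Z) (f(U, Z) = U*(Z + 1**2) = U*(Z + 1) = U*(1 + Z))
-f(9*(-1 - 3), 182) = -9*(-1 - 3)*(1 + 182) = -9*(-4)*183 = -(-36)*183 = -1*(-6588) = 6588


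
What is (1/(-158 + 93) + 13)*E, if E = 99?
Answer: 83556/65 ≈ 1285.5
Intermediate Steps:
(1/(-158 + 93) + 13)*E = (1/(-158 + 93) + 13)*99 = (1/(-65) + 13)*99 = (-1/65 + 13)*99 = (844/65)*99 = 83556/65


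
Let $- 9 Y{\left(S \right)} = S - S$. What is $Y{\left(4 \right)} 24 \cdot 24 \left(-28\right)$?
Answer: $0$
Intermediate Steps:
$Y{\left(S \right)} = 0$ ($Y{\left(S \right)} = - \frac{S - S}{9} = \left(- \frac{1}{9}\right) 0 = 0$)
$Y{\left(4 \right)} 24 \cdot 24 \left(-28\right) = 0 \cdot 24 \cdot 24 \left(-28\right) = 0 \cdot 576 \left(-28\right) = 0 \left(-16128\right) = 0$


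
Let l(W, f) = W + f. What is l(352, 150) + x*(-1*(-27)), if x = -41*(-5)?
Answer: 6037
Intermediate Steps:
x = 205
l(352, 150) + x*(-1*(-27)) = (352 + 150) + 205*(-1*(-27)) = 502 + 205*27 = 502 + 5535 = 6037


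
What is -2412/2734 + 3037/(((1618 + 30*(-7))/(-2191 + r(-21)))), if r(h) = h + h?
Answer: -842924905/174976 ≈ -4817.4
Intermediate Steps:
r(h) = 2*h
-2412/2734 + 3037/(((1618 + 30*(-7))/(-2191 + r(-21)))) = -2412/2734 + 3037/(((1618 + 30*(-7))/(-2191 + 2*(-21)))) = -2412*1/2734 + 3037/(((1618 - 210)/(-2191 - 42))) = -1206/1367 + 3037/((1408/(-2233))) = -1206/1367 + 3037/((1408*(-1/2233))) = -1206/1367 + 3037/(-128/203) = -1206/1367 + 3037*(-203/128) = -1206/1367 - 616511/128 = -842924905/174976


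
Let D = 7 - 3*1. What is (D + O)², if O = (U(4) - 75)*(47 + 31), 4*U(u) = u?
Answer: 33269824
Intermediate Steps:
U(u) = u/4
O = -5772 (O = ((¼)*4 - 75)*(47 + 31) = (1 - 75)*78 = -74*78 = -5772)
D = 4 (D = 7 - 3 = 4)
(D + O)² = (4 - 5772)² = (-5768)² = 33269824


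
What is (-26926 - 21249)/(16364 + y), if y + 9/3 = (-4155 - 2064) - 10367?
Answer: 1927/9 ≈ 214.11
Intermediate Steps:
y = -16589 (y = -3 + ((-4155 - 2064) - 10367) = -3 + (-6219 - 10367) = -3 - 16586 = -16589)
(-26926 - 21249)/(16364 + y) = (-26926 - 21249)/(16364 - 16589) = -48175/(-225) = -48175*(-1/225) = 1927/9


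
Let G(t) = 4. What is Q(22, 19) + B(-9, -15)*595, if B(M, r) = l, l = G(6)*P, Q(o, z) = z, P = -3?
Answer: -7121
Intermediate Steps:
l = -12 (l = 4*(-3) = -12)
B(M, r) = -12
Q(22, 19) + B(-9, -15)*595 = 19 - 12*595 = 19 - 7140 = -7121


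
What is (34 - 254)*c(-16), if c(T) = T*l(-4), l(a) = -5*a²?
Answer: -281600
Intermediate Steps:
c(T) = -80*T (c(T) = T*(-5*(-4)²) = T*(-5*16) = T*(-80) = -80*T)
(34 - 254)*c(-16) = (34 - 254)*(-80*(-16)) = -220*1280 = -281600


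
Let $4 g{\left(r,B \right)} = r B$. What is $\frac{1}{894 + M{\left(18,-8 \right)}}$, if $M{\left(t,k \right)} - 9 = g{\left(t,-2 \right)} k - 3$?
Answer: $\frac{1}{972} \approx 0.0010288$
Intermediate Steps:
$g{\left(r,B \right)} = \frac{B r}{4}$ ($g{\left(r,B \right)} = \frac{r B}{4} = \frac{B r}{4}$)
$M{\left(t,k \right)} = 6 - \frac{k t}{2}$ ($M{\left(t,k \right)} = 9 + \left(\frac{1}{4} \left(-2\right) t k - 3\right) = 9 + \left(- \frac{t}{2} k - 3\right) = 9 - \left(3 + \frac{k t}{2}\right) = 6 - \frac{k t}{2}$)
$\frac{1}{894 + M{\left(18,-8 \right)}} = \frac{1}{894 - \left(-6 - 72\right)} = \frac{1}{894 + \left(6 + 72\right)} = \frac{1}{894 + 78} = \frac{1}{972}$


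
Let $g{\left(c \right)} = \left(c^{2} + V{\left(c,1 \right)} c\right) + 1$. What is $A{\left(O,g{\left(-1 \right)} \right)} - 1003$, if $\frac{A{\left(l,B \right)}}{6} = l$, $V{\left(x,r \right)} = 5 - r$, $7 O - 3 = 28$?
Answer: $- \frac{6835}{7} \approx -976.43$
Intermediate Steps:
$O = \frac{31}{7}$ ($O = \frac{3}{7} + \frac{1}{7} \cdot 28 = \frac{3}{7} + 4 = \frac{31}{7} \approx 4.4286$)
$g{\left(c \right)} = 1 + c^{2} + 4 c$ ($g{\left(c \right)} = \left(c^{2} + \left(5 - 1\right) c\right) + 1 = \left(c^{2} + 4 c\right) + 1 = 1 + c^{2} + 4 c$)
$A{\left(l,B \right)} = 6 l$
$A{\left(O,g{\left(-1 \right)} \right)} - 1003 = 6 \cdot \frac{31}{7} - 1003 = \frac{186}{7} - 1003 = - \frac{6835}{7}$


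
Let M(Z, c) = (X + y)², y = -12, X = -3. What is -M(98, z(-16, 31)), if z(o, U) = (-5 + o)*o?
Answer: -225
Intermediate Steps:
z(o, U) = o*(-5 + o)
M(Z, c) = 225 (M(Z, c) = (-3 - 12)² = (-15)² = 225)
-M(98, z(-16, 31)) = -1*225 = -225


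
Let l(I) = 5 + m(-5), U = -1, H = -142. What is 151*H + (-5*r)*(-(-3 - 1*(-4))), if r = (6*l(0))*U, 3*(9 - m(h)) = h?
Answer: -21912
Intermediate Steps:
m(h) = 9 - h/3
l(I) = 47/3 (l(I) = 5 + (9 - 1/3*(-5)) = 5 + (9 + 5/3) = 5 + 32/3 = 47/3)
r = -94 (r = (6*(47/3))*(-1) = 94*(-1) = -94)
151*H + (-5*r)*(-(-3 - 1*(-4))) = 151*(-142) + (-5*(-94))*(-(-3 - 1*(-4))) = -21442 + 470*(-(-3 + 4)) = -21442 + 470*(-1*1) = -21442 + 470*(-1) = -21442 - 470 = -21912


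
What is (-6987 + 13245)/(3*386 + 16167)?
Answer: 298/825 ≈ 0.36121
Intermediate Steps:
(-6987 + 13245)/(3*386 + 16167) = 6258/(1158 + 16167) = 6258/17325 = 6258*(1/17325) = 298/825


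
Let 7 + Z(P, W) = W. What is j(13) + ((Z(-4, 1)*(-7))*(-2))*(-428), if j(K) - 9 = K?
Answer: 35974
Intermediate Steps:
j(K) = 9 + K
Z(P, W) = -7 + W
j(13) + ((Z(-4, 1)*(-7))*(-2))*(-428) = (9 + 13) + (((-7 + 1)*(-7))*(-2))*(-428) = 22 + (-6*(-7)*(-2))*(-428) = 22 + (42*(-2))*(-428) = 22 - 84*(-428) = 22 + 35952 = 35974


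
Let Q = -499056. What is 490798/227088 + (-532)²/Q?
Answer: 1881920131/1180516968 ≈ 1.5941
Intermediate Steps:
490798/227088 + (-532)²/Q = 490798/227088 + (-532)²/(-499056) = 490798*(1/227088) + 283024*(-1/499056) = 245399/113544 - 17689/31191 = 1881920131/1180516968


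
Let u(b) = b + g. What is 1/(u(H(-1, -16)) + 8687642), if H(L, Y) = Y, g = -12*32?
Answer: 1/8687242 ≈ 1.1511e-7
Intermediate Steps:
g = -384
u(b) = -384 + b (u(b) = b - 384 = -384 + b)
1/(u(H(-1, -16)) + 8687642) = 1/((-384 - 16) + 8687642) = 1/(-400 + 8687642) = 1/8687242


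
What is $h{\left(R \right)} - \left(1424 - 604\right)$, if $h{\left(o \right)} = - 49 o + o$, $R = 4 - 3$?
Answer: $-868$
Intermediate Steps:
$R = 1$
$h{\left(o \right)} = - 48 o$
$h{\left(R \right)} - \left(1424 - 604\right) = \left(-48\right) 1 - \left(1424 - 604\right) = -48 - 820 = -868$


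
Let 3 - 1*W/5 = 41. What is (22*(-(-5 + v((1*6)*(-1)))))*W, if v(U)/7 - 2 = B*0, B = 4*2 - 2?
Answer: 37620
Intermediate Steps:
W = -190 (W = 15 - 5*41 = 15 - 205 = -190)
B = 6 (B = 8 - 2 = 6)
v(U) = 14 (v(U) = 14 + 7*(6*0) = 14 + 7*0 = 14 + 0 = 14)
(22*(-(-5 + v((1*6)*(-1)))))*W = (22*(-(-5 + 14)))*(-190) = (22*(-1*9))*(-190) = (22*(-9))*(-190) = -198*(-190) = 37620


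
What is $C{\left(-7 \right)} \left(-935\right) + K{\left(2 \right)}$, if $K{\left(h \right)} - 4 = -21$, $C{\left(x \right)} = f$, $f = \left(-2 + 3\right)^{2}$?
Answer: $-952$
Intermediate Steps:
$f = 1$ ($f = 1^{2} = 1$)
$C{\left(x \right)} = 1$
$K{\left(h \right)} = -17$ ($K{\left(h \right)} = 4 - 21 = -17$)
$C{\left(-7 \right)} \left(-935\right) + K{\left(2 \right)} = 1 \left(-935\right) - 17 = -935 - 17 = -952$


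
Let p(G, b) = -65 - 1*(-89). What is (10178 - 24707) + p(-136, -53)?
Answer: -14505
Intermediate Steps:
p(G, b) = 24 (p(G, b) = -65 + 89 = 24)
(10178 - 24707) + p(-136, -53) = (10178 - 24707) + 24 = -14529 + 24 = -14505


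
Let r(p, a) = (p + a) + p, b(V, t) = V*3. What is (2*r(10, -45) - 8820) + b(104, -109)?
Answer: -8558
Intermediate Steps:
b(V, t) = 3*V
r(p, a) = a + 2*p (r(p, a) = (a + p) + p = a + 2*p)
(2*r(10, -45) - 8820) + b(104, -109) = (2*(-45 + 2*10) - 8820) + 3*104 = (2*(-45 + 20) - 8820) + 312 = (2*(-25) - 8820) + 312 = (-50 - 8820) + 312 = -8870 + 312 = -8558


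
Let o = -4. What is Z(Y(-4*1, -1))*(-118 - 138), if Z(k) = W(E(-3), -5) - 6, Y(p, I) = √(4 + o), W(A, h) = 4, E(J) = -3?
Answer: 512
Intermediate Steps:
Y(p, I) = 0 (Y(p, I) = √(4 - 4) = √0 = 0)
Z(k) = -2 (Z(k) = 4 - 6 = -2)
Z(Y(-4*1, -1))*(-118 - 138) = -2*(-118 - 138) = -2*(-256) = 512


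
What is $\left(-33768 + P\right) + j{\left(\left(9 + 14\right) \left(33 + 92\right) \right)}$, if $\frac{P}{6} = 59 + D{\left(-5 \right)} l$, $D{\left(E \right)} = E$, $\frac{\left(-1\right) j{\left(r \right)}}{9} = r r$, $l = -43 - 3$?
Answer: $-74422659$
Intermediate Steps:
$l = -46$
$j{\left(r \right)} = - 9 r^{2}$ ($j{\left(r \right)} = - 9 r r = - 9 r^{2}$)
$P = 1734$ ($P = 6 \left(59 - -230\right) = 6 \left(59 + 230\right) = 6 \cdot 289 = 1734$)
$\left(-33768 + P\right) + j{\left(\left(9 + 14\right) \left(33 + 92\right) \right)} = \left(-33768 + 1734\right) - 9 \left(\left(9 + 14\right) \left(33 + 92\right)\right)^{2} = -32034 - 9 \left(23 \cdot 125\right)^{2} = -32034 - 9 \cdot 2875^{2} = -32034 - 74390625 = -74422659$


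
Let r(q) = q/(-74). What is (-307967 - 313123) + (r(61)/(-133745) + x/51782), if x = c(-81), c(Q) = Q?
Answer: -79576098370019557/128123296415 ≈ -6.2109e+5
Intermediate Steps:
r(q) = -q/74 (r(q) = q*(-1/74) = -q/74)
x = -81
(-307967 - 313123) + (r(61)/(-133745) + x/51782) = (-307967 - 313123) + (-1/74*61/(-133745) - 81/51782) = -621090 + (-61/74*(-1/133745) - 81*1/51782) = -621090 + (61/9897130 - 81/51782) = -621090 - 199627207/128123296415 = -79576098370019557/128123296415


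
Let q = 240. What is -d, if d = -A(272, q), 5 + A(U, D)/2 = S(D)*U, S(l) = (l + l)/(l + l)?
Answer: 534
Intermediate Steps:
S(l) = 1 (S(l) = (2*l)/((2*l)) = (2*l)*(1/(2*l)) = 1)
A(U, D) = -10 + 2*U (A(U, D) = -10 + 2*(1*U) = -10 + 2*U)
d = -534 (d = -(-10 + 2*272) = -(-10 + 544) = -1*534 = -534)
-d = -1*(-534) = 534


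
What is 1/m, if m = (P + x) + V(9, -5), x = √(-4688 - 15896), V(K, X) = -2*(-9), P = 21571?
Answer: 21589/466105505 - 2*I*√5146/466105505 ≈ 4.6318e-5 - 3.0781e-7*I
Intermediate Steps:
V(K, X) = 18
x = 2*I*√5146 (x = √(-20584) = 2*I*√5146 ≈ 143.47*I)
m = 21589 + 2*I*√5146 (m = (21571 + 2*I*√5146) + 18 = 21589 + 2*I*√5146 ≈ 21589.0 + 143.47*I)
1/m = 1/(21589 + 2*I*√5146)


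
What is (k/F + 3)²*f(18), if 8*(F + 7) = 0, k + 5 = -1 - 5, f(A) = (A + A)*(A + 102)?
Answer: 4423680/49 ≈ 90279.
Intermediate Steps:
f(A) = 2*A*(102 + A) (f(A) = (2*A)*(102 + A) = 2*A*(102 + A))
k = -11 (k = -5 + (-1 - 5) = -5 - 6 = -11)
F = -7 (F = -7 + (⅛)*0 = -7 + 0 = -7)
(k/F + 3)²*f(18) = (-11/(-7) + 3)²*(2*18*(102 + 18)) = (-11*(-⅐) + 3)²*(2*18*120) = (11/7 + 3)²*4320 = (32/7)²*4320 = (1024/49)*4320 = 4423680/49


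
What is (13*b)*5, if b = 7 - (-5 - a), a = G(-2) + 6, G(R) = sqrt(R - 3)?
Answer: 1170 + 65*I*sqrt(5) ≈ 1170.0 + 145.34*I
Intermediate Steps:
G(R) = sqrt(-3 + R)
a = 6 + I*sqrt(5) (a = sqrt(-3 - 2) + 6 = sqrt(-5) + 6 = I*sqrt(5) + 6 = 6 + I*sqrt(5) ≈ 6.0 + 2.2361*I)
b = 18 + I*sqrt(5) (b = 7 - (-5 - (6 + I*sqrt(5))) = 7 - (-5 + (-6 - I*sqrt(5))) = 7 - (-11 - I*sqrt(5)) = 7 + (11 + I*sqrt(5)) = 18 + I*sqrt(5) ≈ 18.0 + 2.2361*I)
(13*b)*5 = (13*(18 + I*sqrt(5)))*5 = (234 + 13*I*sqrt(5))*5 = 1170 + 65*I*sqrt(5)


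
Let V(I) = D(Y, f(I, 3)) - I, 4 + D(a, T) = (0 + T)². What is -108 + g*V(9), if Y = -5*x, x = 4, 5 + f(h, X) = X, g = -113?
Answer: 909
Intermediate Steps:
f(h, X) = -5 + X
Y = -20 (Y = -5*4 = -20)
D(a, T) = -4 + T² (D(a, T) = -4 + (0 + T)² = -4 + T²)
V(I) = -I (V(I) = (-4 + (-5 + 3)²) - I = (-4 + (-2)²) - I = (-4 + 4) - I = 0 - I = -I)
-108 + g*V(9) = -108 - (-113)*9 = -108 - 113*(-9) = -108 + 1017 = 909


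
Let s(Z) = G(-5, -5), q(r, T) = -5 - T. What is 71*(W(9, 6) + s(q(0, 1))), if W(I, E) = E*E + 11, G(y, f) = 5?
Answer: 3692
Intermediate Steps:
s(Z) = 5
W(I, E) = 11 + E² (W(I, E) = E² + 11 = 11 + E²)
71*(W(9, 6) + s(q(0, 1))) = 71*((11 + 6²) + 5) = 71*((11 + 36) + 5) = 71*(47 + 5) = 71*52 = 3692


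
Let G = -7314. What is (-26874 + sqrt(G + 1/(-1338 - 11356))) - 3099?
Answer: -29973 + I*sqrt(1178560682398)/12694 ≈ -29973.0 + 85.522*I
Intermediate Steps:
(-26874 + sqrt(G + 1/(-1338 - 11356))) - 3099 = (-26874 + sqrt(-7314 + 1/(-1338 - 11356))) - 3099 = (-26874 + sqrt(-7314 + 1/(-12694))) - 3099 = (-26874 + sqrt(-7314 - 1/12694)) - 3099 = (-26874 + sqrt(-92843917/12694)) - 3099 = (-26874 + I*sqrt(1178560682398)/12694) - 3099 = -29973 + I*sqrt(1178560682398)/12694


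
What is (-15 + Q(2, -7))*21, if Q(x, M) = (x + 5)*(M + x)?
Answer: -1050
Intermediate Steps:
Q(x, M) = (5 + x)*(M + x)
(-15 + Q(2, -7))*21 = (-15 + (2² + 5*(-7) + 5*2 - 7*2))*21 = (-15 + (4 - 35 + 10 - 14))*21 = (-15 - 35)*21 = -50*21 = -1050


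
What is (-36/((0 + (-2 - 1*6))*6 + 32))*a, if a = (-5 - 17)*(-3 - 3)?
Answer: 297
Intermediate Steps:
a = 132 (a = -22*(-6) = 132)
(-36/((0 + (-2 - 1*6))*6 + 32))*a = (-36/((0 + (-2 - 1*6))*6 + 32))*132 = (-36/((0 + (-2 - 6))*6 + 32))*132 = (-36/((0 - 8)*6 + 32))*132 = (-36/(-8*6 + 32))*132 = (-36/(-48 + 32))*132 = (-36/(-16))*132 = -1/16*(-36)*132 = (9/4)*132 = 297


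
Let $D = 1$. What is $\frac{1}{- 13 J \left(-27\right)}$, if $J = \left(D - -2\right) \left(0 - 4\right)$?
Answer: $- \frac{1}{4212} \approx -0.00023742$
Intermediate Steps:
$J = -12$ ($J = \left(1 - -2\right) \left(0 - 4\right) = \left(1 + 2\right) \left(-4\right) = 3 \left(-4\right) = -12$)
$\frac{1}{- 13 J \left(-27\right)} = \frac{1}{\left(-13\right) \left(-12\right) \left(-27\right)} = \frac{1}{156 \left(-27\right)} = \frac{1}{-4212} = - \frac{1}{4212}$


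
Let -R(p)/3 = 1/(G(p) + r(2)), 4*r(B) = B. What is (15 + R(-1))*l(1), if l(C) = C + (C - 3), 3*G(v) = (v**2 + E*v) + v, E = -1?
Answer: -57/5 ≈ -11.400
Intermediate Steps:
r(B) = B/4
G(v) = v**2/3 (G(v) = ((v**2 - v) + v)/3 = v**2/3)
R(p) = -3/(1/2 + p**2/3) (R(p) = -3/(p**2/3 + (1/4)*2) = -3/(p**2/3 + 1/2) = -3/(1/2 + p**2/3))
l(C) = -3 + 2*C (l(C) = C + (-3 + C) = -3 + 2*C)
(15 + R(-1))*l(1) = (15 - 18/(3 + 2*(-1)**2))*(-3 + 2*1) = (15 - 18/(3 + 2*1))*(-3 + 2) = (15 - 18/(3 + 2))*(-1) = (15 - 18/5)*(-1) = (57/5)*(-1) = -57/5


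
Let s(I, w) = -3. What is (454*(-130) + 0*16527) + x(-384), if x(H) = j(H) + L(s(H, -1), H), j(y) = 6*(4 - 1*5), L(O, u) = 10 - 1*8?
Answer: -59024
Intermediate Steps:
L(O, u) = 2 (L(O, u) = 10 - 8 = 2)
j(y) = -6 (j(y) = 6*(4 - 5) = 6*(-1) = -6)
x(H) = -4 (x(H) = -6 + 2 = -4)
(454*(-130) + 0*16527) + x(-384) = (454*(-130) + 0*16527) - 4 = (-59020 + 0) - 4 = -59020 - 4 = -59024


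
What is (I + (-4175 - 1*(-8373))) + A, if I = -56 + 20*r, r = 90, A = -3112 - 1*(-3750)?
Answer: 6580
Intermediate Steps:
A = 638 (A = -3112 + 3750 = 638)
I = 1744 (I = -56 + 20*90 = -56 + 1800 = 1744)
(I + (-4175 - 1*(-8373))) + A = (1744 + (-4175 - 1*(-8373))) + 638 = (1744 + (-4175 + 8373)) + 638 = (1744 + 4198) + 638 = 5942 + 638 = 6580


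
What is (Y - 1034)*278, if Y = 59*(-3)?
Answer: -336658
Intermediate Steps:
Y = -177
(Y - 1034)*278 = (-177 - 1034)*278 = -1211*278 = -336658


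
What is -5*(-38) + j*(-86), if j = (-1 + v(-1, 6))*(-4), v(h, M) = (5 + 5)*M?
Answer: 20486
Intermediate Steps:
v(h, M) = 10*M
j = -236 (j = (-1 + 10*6)*(-4) = (-1 + 60)*(-4) = 59*(-4) = -236)
-5*(-38) + j*(-86) = -5*(-38) - 236*(-86) = 190 + 20296 = 20486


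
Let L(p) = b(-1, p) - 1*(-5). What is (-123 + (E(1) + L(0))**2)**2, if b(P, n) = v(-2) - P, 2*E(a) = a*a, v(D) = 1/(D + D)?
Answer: 1803649/256 ≈ 7045.5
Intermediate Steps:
v(D) = 1/(2*D)
E(a) = a**2/2 (E(a) = (a*a)/2 = a**2/2)
b(P, n) = -1/4 - P (b(P, n) = (1/2)/(-2) - P = (1/2)*(-1/2) - P = -1/4 - P)
L(p) = 23/4 (L(p) = (-1/4 - 1*(-1)) - 1*(-5) = (-1/4 + 1) + 5 = 3/4 + 5 = 23/4)
(-123 + (E(1) + L(0))**2)**2 = (-123 + ((1/2)*1**2 + 23/4)**2)**2 = (-123 + ((1/2)*1 + 23/4)**2)**2 = (-123 + (1/2 + 23/4)**2)**2 = (-123 + (25/4)**2)**2 = (-123 + 625/16)**2 = (-1343/16)**2 = 1803649/256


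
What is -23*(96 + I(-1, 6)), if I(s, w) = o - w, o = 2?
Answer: -2116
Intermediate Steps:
I(s, w) = 2 - w
-23*(96 + I(-1, 6)) = -23*(96 + (2 - 1*6)) = -23*(96 + (2 - 6)) = -23*(96 - 4) = -23*92 = -2116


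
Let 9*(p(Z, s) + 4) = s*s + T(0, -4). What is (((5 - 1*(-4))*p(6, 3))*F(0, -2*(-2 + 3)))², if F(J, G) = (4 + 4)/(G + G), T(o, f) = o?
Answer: 2916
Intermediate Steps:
p(Z, s) = -4 + s²/9 (p(Z, s) = -4 + (s*s + 0)/9 = -4 + (s² + 0)/9 = -4 + s²/9)
F(J, G) = 4/G (F(J, G) = 8/((2*G)) = 8*(1/(2*G)) = 4/G)
(((5 - 1*(-4))*p(6, 3))*F(0, -2*(-2 + 3)))² = (((5 - 1*(-4))*(-4 + (⅑)*3²))*(4/((-2*(-2 + 3)))))² = (((5 + 4)*(-4 + (⅑)*9))*(4/((-2*1))))² = ((9*(-4 + 1))*(4/(-2)))² = ((9*(-3))*(4*(-½)))² = (-27*(-2))² = 54² = 2916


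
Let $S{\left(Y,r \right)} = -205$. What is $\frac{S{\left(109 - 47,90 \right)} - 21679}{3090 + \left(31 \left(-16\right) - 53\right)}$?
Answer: $- \frac{21884}{2541} \approx -8.6124$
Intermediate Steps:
$\frac{S{\left(109 - 47,90 \right)} - 21679}{3090 + \left(31 \left(-16\right) - 53\right)} = \frac{-205 - 21679}{3090 + \left(31 \left(-16\right) - 53\right)} = - \frac{21884}{3090 - 549} = - \frac{21884}{2541}$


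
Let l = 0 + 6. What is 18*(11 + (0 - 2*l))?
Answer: -18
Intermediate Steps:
l = 6
18*(11 + (0 - 2*l)) = 18*(11 + (0 - 2*6)) = 18*(11 + (0 - 12)) = 18*(11 - 12) = 18*(-1) = -18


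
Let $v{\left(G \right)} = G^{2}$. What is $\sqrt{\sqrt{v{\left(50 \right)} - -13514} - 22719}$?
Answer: $\sqrt{-22719 + \sqrt{16014}} \approx 150.31 i$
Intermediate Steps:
$\sqrt{\sqrt{v{\left(50 \right)} - -13514} - 22719} = \sqrt{\sqrt{50^{2} - -13514} - 22719} = \sqrt{\sqrt{2500 + 13514} - 22719} = \sqrt{\sqrt{16014} - 22719} = \sqrt{-22719 + \sqrt{16014}}$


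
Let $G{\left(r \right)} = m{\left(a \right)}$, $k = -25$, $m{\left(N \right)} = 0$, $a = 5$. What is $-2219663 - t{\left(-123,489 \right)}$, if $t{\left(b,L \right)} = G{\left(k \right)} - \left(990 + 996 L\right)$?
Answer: $-1731629$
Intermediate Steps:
$G{\left(r \right)} = 0$
$t{\left(b,L \right)} = -990 - 996 L$ ($t{\left(b,L \right)} = 0 - \left(990 + 996 L\right) = -990 - 996 L$)
$-2219663 - t{\left(-123,489 \right)} = -2219663 - \left(-990 - 487044\right) = -2219663 - -488034 = -2219663 + 488034 = -1731629$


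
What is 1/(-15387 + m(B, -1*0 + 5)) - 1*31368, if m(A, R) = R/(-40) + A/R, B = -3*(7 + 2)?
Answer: -19313309008/615701 ≈ -31368.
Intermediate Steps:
B = -27 (B = -3*9 = -27)
m(A, R) = -R/40 + A/R (m(A, R) = R*(-1/40) + A/R = -R/40 + A/R)
1/(-15387 + m(B, -1*0 + 5)) - 1*31368 = 1/(-15387 + (-(-1*0 + 5)/40 - 27/(-1*0 + 5))) - 1*31368 = 1/(-15387 + (-(0 + 5)/40 - 27/(0 + 5))) - 31368 = 1/(-15387 + (-1/40*5 - 27/5)) - 31368 = 1/(-15387 + (-1/8 - 27*1/5)) - 31368 = 1/(-15387 + (-1/8 - 27/5)) - 31368 = 1/(-15387 - 221/40) - 31368 = 1/(-615701/40) - 31368 = -40/615701 - 31368 = -19313309008/615701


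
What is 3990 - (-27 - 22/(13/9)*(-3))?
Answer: 51627/13 ≈ 3971.3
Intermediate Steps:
3990 - (-27 - 22/(13/9)*(-3)) = 3990 - (-27 - 22/(13*(⅑))*(-3)) = 3990 - (-27 - 22/13/9*(-3)) = 3990 - (-27 - 22*9/13*(-3)) = 3990 - (-27 - 198/13*(-3)) = 3990 - (-27 + 594/13) = 3990 - 1*243/13 = 3990 - 243/13 = 51627/13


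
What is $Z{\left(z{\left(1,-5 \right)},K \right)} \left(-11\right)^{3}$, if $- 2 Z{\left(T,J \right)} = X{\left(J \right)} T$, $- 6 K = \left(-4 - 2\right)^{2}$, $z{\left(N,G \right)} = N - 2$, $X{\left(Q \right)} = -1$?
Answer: $\frac{1331}{2} \approx 665.5$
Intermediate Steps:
$z{\left(N,G \right)} = -2 + N$
$K = -6$ ($K = - \frac{\left(-4 - 2\right)^{2}}{6} = - \frac{\left(-6\right)^{2}}{6} = \left(- \frac{1}{6}\right) 36 = -6$)
$Z{\left(T,J \right)} = \frac{T}{2}$ ($Z{\left(T,J \right)} = - \frac{\left(-1\right) T}{2} = \frac{T}{2}$)
$Z{\left(z{\left(1,-5 \right)},K \right)} \left(-11\right)^{3} = \frac{-2 + 1}{2} \left(-11\right)^{3} = \frac{1}{2} \left(-1\right) \left(-1331\right) = \left(- \frac{1}{2}\right) \left(-1331\right) = \frac{1331}{2}$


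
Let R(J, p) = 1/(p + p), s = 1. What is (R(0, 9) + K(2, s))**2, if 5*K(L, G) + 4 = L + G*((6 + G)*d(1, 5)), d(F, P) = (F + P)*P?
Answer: 14055001/8100 ≈ 1735.2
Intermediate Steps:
R(J, p) = 1/(2*p)
d(F, P) = P*(F + P)
K(L, G) = -4/5 + L/5 + G*(180 + 30*G)/5 (K(L, G) = -4/5 + (L + G*((6 + G)*(5*(1 + 5))))/5 = -4/5 + (L + G*((6 + G)*(5*6)))/5 = -4/5 + (L + G*((6 + G)*30))/5 = -4/5 + (L + G*(180 + 30*G))/5 = -4/5 + (L/5 + G*(180 + 30*G)/5) = -4/5 + L/5 + G*(180 + 30*G)/5)
(R(0, 9) + K(2, s))**2 = ((1/2)/9 + (-4/5 + 6*1**2 + 36*1 + (1/5)*2))**2 = ((1/2)*(1/9) + (-4/5 + 6*1 + 36 + 2/5))**2 = (1/18 + (-4/5 + 6 + 36 + 2/5))**2 = (1/18 + 208/5)**2 = (3749/90)**2 = 14055001/8100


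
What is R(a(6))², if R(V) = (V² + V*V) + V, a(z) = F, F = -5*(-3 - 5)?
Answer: 10497600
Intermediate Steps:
F = 40 (F = -5*(-8) = 40)
a(z) = 40
R(V) = V + 2*V² (R(V) = (V² + V²) + V = 2*V² + V = V + 2*V²)
R(a(6))² = (40*(1 + 2*40))² = (40*(1 + 80))² = (40*81)² = 3240² = 10497600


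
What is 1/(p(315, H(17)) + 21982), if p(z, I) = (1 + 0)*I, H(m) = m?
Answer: 1/21999 ≈ 4.5457e-5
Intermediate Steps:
p(z, I) = I (p(z, I) = 1*I = I)
1/(p(315, H(17)) + 21982) = 1/(17 + 21982) = 1/21999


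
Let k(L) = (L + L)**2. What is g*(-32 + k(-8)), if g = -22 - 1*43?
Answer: -14560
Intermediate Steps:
k(L) = 4*L**2 (k(L) = (2*L)**2 = 4*L**2)
g = -65 (g = -22 - 43 = -65)
g*(-32 + k(-8)) = -65*(-32 + 4*(-8)**2) = -65*(-32 + 4*64) = -65*(-32 + 256) = -65*224 = -14560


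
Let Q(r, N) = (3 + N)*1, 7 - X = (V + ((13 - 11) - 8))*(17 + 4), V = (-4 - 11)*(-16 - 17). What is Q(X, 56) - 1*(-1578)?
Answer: 1637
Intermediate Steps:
V = 495 (V = -15*(-33) = 495)
X = -10262 (X = 7 - (495 + ((13 - 11) - 8))*(17 + 4) = 7 - (495 + (2 - 8))*21 = 7 - (495 - 6)*21 = 7 - 489*21 = 7 - 1*10269 = 7 - 10269 = -10262)
Q(r, N) = 3 + N
Q(X, 56) - 1*(-1578) = (3 + 56) - 1*(-1578) = 59 + 1578 = 1637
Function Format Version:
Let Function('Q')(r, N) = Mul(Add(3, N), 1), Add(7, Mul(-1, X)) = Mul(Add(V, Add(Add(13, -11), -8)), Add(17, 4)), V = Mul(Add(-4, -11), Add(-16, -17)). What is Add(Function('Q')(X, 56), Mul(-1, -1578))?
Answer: 1637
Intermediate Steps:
V = 495 (V = Mul(-15, -33) = 495)
X = -10262 (X = Add(7, Mul(-1, Mul(Add(495, Add(Add(13, -11), -8)), Add(17, 4)))) = Add(7, Mul(-1, Mul(Add(495, Add(2, -8)), 21))) = Add(7, Mul(-1, Mul(Add(495, -6), 21))) = Add(7, Mul(-1, Mul(489, 21))) = Add(7, Mul(-1, 10269)) = Add(7, -10269) = -10262)
Function('Q')(r, N) = Add(3, N)
Add(Function('Q')(X, 56), Mul(-1, -1578)) = Add(Add(3, 56), Mul(-1, -1578)) = Add(59, 1578) = 1637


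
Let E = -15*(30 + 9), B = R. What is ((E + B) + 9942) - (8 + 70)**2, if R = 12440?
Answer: 15713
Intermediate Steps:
B = 12440
E = -585 (E = -15*39 = -585)
((E + B) + 9942) - (8 + 70)**2 = ((-585 + 12440) + 9942) - (8 + 70)**2 = (11855 + 9942) - 1*78**2 = 21797 - 1*6084 = 21797 - 6084 = 15713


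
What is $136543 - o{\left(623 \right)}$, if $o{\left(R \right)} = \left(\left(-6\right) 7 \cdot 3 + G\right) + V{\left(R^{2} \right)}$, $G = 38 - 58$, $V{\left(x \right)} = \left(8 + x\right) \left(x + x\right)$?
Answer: $-301294314657$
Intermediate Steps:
$V{\left(x \right)} = 2 x \left(8 + x\right)$ ($V{\left(x \right)} = \left(8 + x\right) 2 x = 2 x \left(8 + x\right)$)
$G = -20$ ($G = 38 - 58 = -20$)
$o{\left(R \right)} = -146 + 2 R^{2} \left(8 + R^{2}\right)$ ($o{\left(R \right)} = \left(\left(-6\right) 7 \cdot 3 - 20\right) + 2 R^{2} \left(8 + R^{2}\right) = \left(\left(-42\right) 3 - 20\right) + 2 R^{2} \left(8 + R^{2}\right) = \left(-126 - 20\right) + 2 R^{2} \left(8 + R^{2}\right) = -146 + 2 R^{2} \left(8 + R^{2}\right)$)
$136543 - o{\left(623 \right)} = 136543 - \left(-146 + 2 \cdot 623^{2} \left(8 + 623^{2}\right)\right) = 136543 - \left(-146 + 2 \cdot 388129 \left(8 + 388129\right)\right) = 136543 - \left(-146 + 2 \cdot 388129 \cdot 388137\right) = 136543 - \left(-146 + 301294451346\right) = 136543 - 301294451200 = -301294314657$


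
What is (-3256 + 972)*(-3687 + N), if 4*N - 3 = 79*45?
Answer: 6389490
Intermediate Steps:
N = 1779/2 (N = ¾ + (79*45)/4 = ¾ + (¼)*3555 = ¾ + 3555/4 = 1779/2 ≈ 889.50)
(-3256 + 972)*(-3687 + N) = (-3256 + 972)*(-3687 + 1779/2) = -2284*(-5595/2) = 6389490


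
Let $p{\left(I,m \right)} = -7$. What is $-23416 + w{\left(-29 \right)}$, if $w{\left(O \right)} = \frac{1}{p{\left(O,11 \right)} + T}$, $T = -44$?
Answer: $- \frac{1194217}{51} \approx -23416.0$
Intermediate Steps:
$w{\left(O \right)} = - \frac{1}{51}$ ($w{\left(O \right)} = \frac{1}{-7 - 44} = \frac{1}{-51} = - \frac{1}{51}$)
$-23416 + w{\left(-29 \right)} = -23416 - \frac{1}{51} = - \frac{1194217}{51}$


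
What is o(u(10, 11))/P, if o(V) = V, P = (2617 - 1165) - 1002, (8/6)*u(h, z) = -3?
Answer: -1/200 ≈ -0.0050000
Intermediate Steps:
u(h, z) = -9/4 (u(h, z) = (3/4)*(-3) = -9/4)
P = 450 (P = 1452 - 1002 = 450)
o(u(10, 11))/P = -9/4/450 = -9/4*1/450 = -1/200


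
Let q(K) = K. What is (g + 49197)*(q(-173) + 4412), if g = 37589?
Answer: 367885854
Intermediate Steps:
(g + 49197)*(q(-173) + 4412) = (37589 + 49197)*(-173 + 4412) = 86786*4239 = 367885854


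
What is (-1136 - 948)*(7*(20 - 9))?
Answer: -160468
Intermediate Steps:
(-1136 - 948)*(7*(20 - 9)) = -14588*11 = -2084*77 = -160468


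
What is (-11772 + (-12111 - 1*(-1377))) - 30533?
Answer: -53039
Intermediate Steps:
(-11772 + (-12111 - 1*(-1377))) - 30533 = (-11772 + (-12111 + 1377)) - 30533 = (-11772 - 10734) - 30533 = -22506 - 30533 = -53039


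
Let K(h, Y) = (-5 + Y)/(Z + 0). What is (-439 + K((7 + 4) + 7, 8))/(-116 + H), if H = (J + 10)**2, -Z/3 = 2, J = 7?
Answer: -879/346 ≈ -2.5405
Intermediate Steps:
Z = -6 (Z = -3*2 = -6)
K(h, Y) = 5/6 - Y/6 (K(h, Y) = (-5 + Y)/(-6 + 0) = (-5 + Y)/(-6) = (-5 + Y)*(-1/6) = 5/6 - Y/6)
H = 289 (H = (7 + 10)**2 = 17**2 = 289)
(-439 + K((7 + 4) + 7, 8))/(-116 + H) = (-439 + (5/6 - 1/6*8))/(-116 + 289) = (-439 + (5/6 - 4/3))/173 = (-439 - 1/2)*(1/173) = -879/2*1/173 = -879/346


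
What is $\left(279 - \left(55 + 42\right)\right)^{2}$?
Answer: $33124$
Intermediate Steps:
$\left(279 - \left(55 + 42\right)\right)^{2} = \left(279 - 97\right)^{2} = 182^{2} = 33124$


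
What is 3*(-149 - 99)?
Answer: -744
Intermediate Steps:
3*(-149 - 99) = 3*(-248) = -744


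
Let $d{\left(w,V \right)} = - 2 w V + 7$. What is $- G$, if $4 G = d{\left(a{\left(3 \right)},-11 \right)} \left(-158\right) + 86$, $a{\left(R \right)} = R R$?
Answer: $8076$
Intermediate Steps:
$a{\left(R \right)} = R^{2}$
$d{\left(w,V \right)} = 7 - 2 V w$ ($d{\left(w,V \right)} = - 2 V w + 7 = 7 - 2 V w$)
$G = -8076$ ($G = \frac{\left(7 - - 22 \cdot 3^{2}\right) \left(-158\right) + 86}{4} = \frac{\left(7 - \left(-22\right) 9\right) \left(-158\right) + 86}{4} = \frac{\left(7 + 198\right) \left(-158\right) + 86}{4} = \frac{205 \left(-158\right) + 86}{4} = \frac{-32390 + 86}{4} = \frac{1}{4} \left(-32304\right) = -8076$)
$- G = \left(-1\right) \left(-8076\right) = 8076$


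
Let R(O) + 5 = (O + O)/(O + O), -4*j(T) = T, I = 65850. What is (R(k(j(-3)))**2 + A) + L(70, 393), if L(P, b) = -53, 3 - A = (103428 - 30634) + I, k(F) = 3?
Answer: -138678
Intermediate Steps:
j(T) = -T/4
A = -138641 (A = 3 - ((103428 - 30634) + 65850) = 3 - (72794 + 65850) = 3 - 1*138644 = 3 - 138644 = -138641)
R(O) = -4 (R(O) = -5 + (O + O)/(O + O) = -5 + (2*O)/((2*O)) = -5 + (2*O)*(1/(2*O)) = -5 + 1 = -4)
(R(k(j(-3)))**2 + A) + L(70, 393) = ((-4)**2 - 138641) - 53 = (16 - 138641) - 53 = -138625 - 53 = -138678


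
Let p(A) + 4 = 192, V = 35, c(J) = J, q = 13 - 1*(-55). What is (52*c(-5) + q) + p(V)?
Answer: -4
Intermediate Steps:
q = 68 (q = 13 + 55 = 68)
p(A) = 188 (p(A) = -4 + 192 = 188)
(52*c(-5) + q) + p(V) = (52*(-5) + 68) + 188 = (-260 + 68) + 188 = -192 + 188 = -4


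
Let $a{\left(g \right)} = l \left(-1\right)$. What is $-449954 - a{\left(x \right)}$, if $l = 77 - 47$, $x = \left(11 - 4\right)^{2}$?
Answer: $-449924$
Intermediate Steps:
$x = 49$ ($x = 7^{2} = 49$)
$l = 30$
$a{\left(g \right)} = -30$ ($a{\left(g \right)} = 30 \left(-1\right) = -30$)
$-449954 - a{\left(x \right)} = -449954 - -30 = -449954 + 30 = -449924$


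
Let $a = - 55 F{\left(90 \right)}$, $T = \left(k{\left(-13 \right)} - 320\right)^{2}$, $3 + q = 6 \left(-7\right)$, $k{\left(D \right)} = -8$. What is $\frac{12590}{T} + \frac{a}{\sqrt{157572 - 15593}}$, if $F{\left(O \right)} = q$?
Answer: $\frac{6295}{53792} + \frac{2475 \sqrt{141979}}{141979} \approx 6.6855$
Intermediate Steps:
$q = -45$ ($q = -3 + 6 \left(-7\right) = -3 - 42 = -45$)
$F{\left(O \right)} = -45$
$T = 107584$ ($T = \left(-8 - 320\right)^{2} = \left(-328\right)^{2} = 107584$)
$a = 2475$ ($a = \left(-55\right) \left(-45\right) = 2475$)
$\frac{12590}{T} + \frac{a}{\sqrt{157572 - 15593}} = \frac{12590}{107584} + \frac{2475}{\sqrt{157572 - 15593}} = 12590 \cdot \frac{1}{107584} + \frac{2475}{\sqrt{141979}} = \frac{6295}{53792} + 2475 \frac{\sqrt{141979}}{141979} = \frac{6295}{53792} + \frac{2475 \sqrt{141979}}{141979}$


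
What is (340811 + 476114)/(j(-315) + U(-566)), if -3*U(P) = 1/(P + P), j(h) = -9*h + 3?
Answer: 2774277300/9637849 ≈ 287.85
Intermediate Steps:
j(h) = 3 - 9*h
U(P) = -1/(6*P) (U(P) = -1/(3*(P + P)) = -1/(2*P)/3 = -1/(6*P))
(340811 + 476114)/(j(-315) + U(-566)) = (340811 + 476114)/((3 - 9*(-315)) - ⅙/(-566)) = 816925/((3 + 2835) - ⅙*(-1/566)) = 816925/(2838 + 1/3396) = 816925/(9637849/3396) = 816925*(3396/9637849) = 2774277300/9637849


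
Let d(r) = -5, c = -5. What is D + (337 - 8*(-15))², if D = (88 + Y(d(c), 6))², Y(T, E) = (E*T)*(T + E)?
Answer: 212213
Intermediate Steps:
Y(T, E) = E*T*(E + T) (Y(T, E) = (E*T)*(E + T) = E*T*(E + T))
D = 3364 (D = (88 + 6*(-5)*(6 - 5))² = (88 + 6*(-5)*1)² = (88 - 30)² = 58² = 3364)
D + (337 - 8*(-15))² = 3364 + (337 - 8*(-15))² = 3364 + (337 + 120)² = 3364 + 457² = 3364 + 208849 = 212213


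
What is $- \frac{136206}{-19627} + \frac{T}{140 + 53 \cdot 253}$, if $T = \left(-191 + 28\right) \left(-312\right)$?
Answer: $\frac{2843605806}{265926223} \approx 10.693$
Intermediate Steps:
$T = 50856$ ($T = \left(-163\right) \left(-312\right) = 50856$)
$- \frac{136206}{-19627} + \frac{T}{140 + 53 \cdot 253} = - \frac{136206}{-19627} + \frac{50856}{140 + 53 \cdot 253} = \left(-136206\right) \left(- \frac{1}{19627}\right) + \frac{50856}{140 + 13409} = \frac{136206}{19627} + \frac{50856}{13549} = \frac{2843605806}{265926223}$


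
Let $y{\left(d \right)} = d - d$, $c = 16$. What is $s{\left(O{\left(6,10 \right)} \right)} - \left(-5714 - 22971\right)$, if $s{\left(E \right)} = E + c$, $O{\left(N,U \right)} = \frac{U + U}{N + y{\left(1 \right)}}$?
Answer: $\frac{86113}{3} \approx 28704.0$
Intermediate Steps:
$y{\left(d \right)} = 0$
$O{\left(N,U \right)} = \frac{2 U}{N}$ ($O{\left(N,U \right)} = \frac{U + U}{N + 0} = \frac{2 U}{N}$)
$s{\left(E \right)} = 16 + E$ ($s{\left(E \right)} = E + 16 = 16 + E$)
$s{\left(O{\left(6,10 \right)} \right)} - \left(-5714 - 22971\right) = \left(16 + 2 \cdot 10 \cdot \frac{1}{6}\right) - \left(-5714 - 22971\right) = \left(16 + \frac{10}{3}\right) - -28685 = \frac{58}{3} + 28685 = \frac{86113}{3}$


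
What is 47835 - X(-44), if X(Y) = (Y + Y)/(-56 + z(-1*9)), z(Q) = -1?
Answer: 2726507/57 ≈ 47833.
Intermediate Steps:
X(Y) = -2*Y/57 (X(Y) = (Y + Y)/(-56 - 1) = (2*Y)/(-57) = (2*Y)*(-1/57) = -2*Y/57)
47835 - X(-44) = 47835 - (-2)*(-44)/57 = 47835 - 1*88/57 = 47835 - 88/57 = 2726507/57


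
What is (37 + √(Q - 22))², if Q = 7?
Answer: (37 + I*√15)² ≈ 1354.0 + 286.6*I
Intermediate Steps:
(37 + √(Q - 22))² = (37 + √(7 - 22))² = (37 + √(-15))² = (37 + I*√15)²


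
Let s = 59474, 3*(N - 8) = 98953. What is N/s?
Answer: 98977/178422 ≈ 0.55474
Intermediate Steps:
N = 98977/3 (N = 8 + (1/3)*98953 = 8 + 98953/3 = 98977/3 ≈ 32992.)
N/s = (98977/3)/59474 = (98977/3)*(1/59474) = 98977/178422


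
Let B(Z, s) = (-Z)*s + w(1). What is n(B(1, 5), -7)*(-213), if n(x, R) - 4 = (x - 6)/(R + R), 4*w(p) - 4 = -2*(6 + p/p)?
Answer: -29607/28 ≈ -1057.4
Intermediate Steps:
w(p) = -5/2 (w(p) = 1 + (-2*(6 + p/p))/4 = 1 + (-2*(6 + 1))/4 = 1 + (-2*7)/4 = 1 + (¼)*(-14) = 1 - 7/2 = -5/2)
B(Z, s) = -5/2 - Z*s (B(Z, s) = (-Z)*s - 5/2 = -Z*s - 5/2 = -5/2 - Z*s)
n(x, R) = 4 + (-6 + x)/(2*R) (n(x, R) = 4 + (x - 6)/(R + R) = 4 + (-6 + x)/((2*R)) = 4 + (-6 + x)*(1/(2*R)) = 4 + (-6 + x)/(2*R))
n(B(1, 5), -7)*(-213) = ((½)*(-6 + (-5/2 - 1*1*5) + 8*(-7))/(-7))*(-213) = ((½)*(-⅐)*(-6 + (-5/2 - 5) - 56))*(-213) = ((½)*(-⅐)*(-6 - 15/2 - 56))*(-213) = ((½)*(-⅐)*(-139/2))*(-213) = (139/28)*(-213) = -29607/28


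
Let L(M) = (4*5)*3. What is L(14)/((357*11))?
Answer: 20/1309 ≈ 0.015279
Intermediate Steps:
L(M) = 60 (L(M) = 20*3 = 60)
L(14)/((357*11)) = 60/((357*11)) = 60/3927 = 60*(1/3927) = 20/1309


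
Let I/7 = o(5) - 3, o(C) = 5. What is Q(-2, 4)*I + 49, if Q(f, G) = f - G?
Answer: -35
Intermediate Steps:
I = 14 (I = 7*(5 - 3) = 7*2 = 14)
Q(-2, 4)*I + 49 = (-2 - 1*4)*14 + 49 = (-2 - 4)*14 + 49 = -6*14 + 49 = -84 + 49 = -35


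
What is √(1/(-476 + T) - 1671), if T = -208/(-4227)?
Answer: 3*I*√187872450236279/1005922 ≈ 40.878*I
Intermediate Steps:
T = 208/4227 (T = -208*(-1/4227) = 208/4227 ≈ 0.049207)
√(1/(-476 + T) - 1671) = √(1/(-476 + 208/4227) - 1671) = √(1/(-2011844/4227) - 1671) = √(-4227/2011844 - 1671) = √(-3361795551/2011844) = 3*I*√187872450236279/1005922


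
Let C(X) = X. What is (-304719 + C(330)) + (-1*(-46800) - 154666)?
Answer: -412255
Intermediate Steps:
(-304719 + C(330)) + (-1*(-46800) - 154666) = (-304719 + 330) + (-1*(-46800) - 154666) = -304389 + (46800 - 154666) = -304389 - 107866 = -412255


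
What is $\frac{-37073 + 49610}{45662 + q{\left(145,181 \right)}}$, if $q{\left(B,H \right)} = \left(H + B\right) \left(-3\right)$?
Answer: $\frac{12537}{44684} \approx 0.28057$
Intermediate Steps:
$q{\left(B,H \right)} = - 3 B - 3 H$ ($q{\left(B,H \right)} = \left(B + H\right) \left(-3\right) = - 3 B - 3 H$)
$\frac{-37073 + 49610}{45662 + q{\left(145,181 \right)}} = \frac{-37073 + 49610}{45662 - 978} = \frac{12537}{45662 - 978} = \frac{12537}{44684}$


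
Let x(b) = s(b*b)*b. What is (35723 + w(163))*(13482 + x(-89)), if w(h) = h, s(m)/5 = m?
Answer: -126008772618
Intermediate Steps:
s(m) = 5*m
x(b) = 5*b**3 (x(b) = (5*(b*b))*b = (5*b**2)*b = 5*b**3)
(35723 + w(163))*(13482 + x(-89)) = (35723 + 163)*(13482 + 5*(-89)**3) = 35886*(13482 + 5*(-704969)) = 35886*(13482 - 3524845) = 35886*(-3511363) = -126008772618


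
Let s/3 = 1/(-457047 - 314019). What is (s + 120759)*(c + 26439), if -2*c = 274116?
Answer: -381484612795827/28558 ≈ -1.3358e+10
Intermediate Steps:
c = -137058 (c = -1/2*274116 = -137058)
s = -1/257022 (s = 3/(-457047 - 314019) = 3/(-771066) = 3*(-1/771066) = -1/257022 ≈ -3.8907e-6)
(s + 120759)*(c + 26439) = (-1/257022 + 120759)*(-137058 + 26439) = (31037719697/257022)*(-110619) = -381484612795827/28558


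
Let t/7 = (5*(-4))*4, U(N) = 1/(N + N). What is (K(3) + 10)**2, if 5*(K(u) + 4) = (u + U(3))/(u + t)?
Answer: 10048258081/279224100 ≈ 35.986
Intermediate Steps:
U(N) = 1/(2*N)
t = -560 (t = 7*((5*(-4))*4) = 7*(-20*4) = 7*(-80) = -560)
K(u) = -4 + (1/6 + u)/(5*(-560 + u)) (K(u) = -4 + ((u + (1/2)/3)/(u - 560))/5 = -4 + ((u + (1/2)*(1/3))/(-560 + u))/5 = -4 + ((u + 1/6)/(-560 + u))/5 = -4 + ((1/6 + u)/(-560 + u))/5 = -4 + (1/6 + u)/(5*(-560 + u)))
(K(3) + 10)**2 = ((67201 - 114*3)/(30*(-560 + 3)) + 10)**2 = ((1/30)*(67201 - 342)/(-557) + 10)**2 = ((1/30)*(-1/557)*66859 + 10)**2 = (-66859/16710 + 10)**2 = (100241/16710)**2 = 10048258081/279224100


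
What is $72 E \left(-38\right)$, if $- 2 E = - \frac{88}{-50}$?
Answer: $\frac{60192}{25} \approx 2407.7$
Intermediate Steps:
$E = - \frac{22}{25}$ ($E = - \frac{\left(-88\right) \frac{1}{-50}}{2} = - \frac{\left(-88\right) \left(- \frac{1}{50}\right)}{2} = \left(- \frac{1}{2}\right) \frac{44}{25} = - \frac{22}{25} \approx -0.88$)
$72 E \left(-38\right) = 72 \left(- \frac{22}{25}\right) \left(-38\right) = \left(- \frac{1584}{25}\right) \left(-38\right) = \frac{60192}{25}$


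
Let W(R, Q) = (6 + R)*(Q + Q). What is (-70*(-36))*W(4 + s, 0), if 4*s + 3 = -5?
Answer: 0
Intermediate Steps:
s = -2 (s = -¾ + (¼)*(-5) = -¾ - 5/4 = -2)
W(R, Q) = 2*Q*(6 + R) (W(R, Q) = (6 + R)*(2*Q) = 2*Q*(6 + R))
(-70*(-36))*W(4 + s, 0) = (-70*(-36))*(2*0*(6 + (4 - 2))) = 2520*(2*0*(6 + 2)) = 2520*(2*0*8) = 2520*0 = 0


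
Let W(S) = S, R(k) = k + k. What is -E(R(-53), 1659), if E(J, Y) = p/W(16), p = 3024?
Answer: -189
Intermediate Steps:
R(k) = 2*k
E(J, Y) = 189 (E(J, Y) = 3024/16 = 3024*(1/16) = 189)
-E(R(-53), 1659) = -1*189 = -189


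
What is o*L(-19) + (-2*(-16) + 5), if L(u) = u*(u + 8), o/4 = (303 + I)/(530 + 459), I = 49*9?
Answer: 658577/989 ≈ 665.90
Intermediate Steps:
I = 441
o = 2976/989 (o = 4*((303 + 441)/(530 + 459)) = 4*(744/989) = 2976/989 ≈ 3.0091)
L(u) = u*(8 + u)
o*L(-19) + (-2*(-16) + 5) = 2976*(-19*(8 - 19))/989 + (-2*(-16) + 5) = 2976*(-19*(-11))/989 + (32 + 5) = (2976/989)*209 + 37 = 621984/989 + 37 = 658577/989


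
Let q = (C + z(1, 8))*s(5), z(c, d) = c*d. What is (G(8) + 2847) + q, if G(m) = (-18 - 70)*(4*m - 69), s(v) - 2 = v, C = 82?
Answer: 6733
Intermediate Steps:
s(v) = 2 + v
G(m) = 6072 - 352*m (G(m) = -88*(-69 + 4*m) = 6072 - 352*m)
q = 630 (q = (82 + 1*8)*(2 + 5) = (82 + 8)*7 = 90*7 = 630)
(G(8) + 2847) + q = ((6072 - 352*8) + 2847) + 630 = ((6072 - 2816) + 2847) + 630 = (3256 + 2847) + 630 = 6103 + 630 = 6733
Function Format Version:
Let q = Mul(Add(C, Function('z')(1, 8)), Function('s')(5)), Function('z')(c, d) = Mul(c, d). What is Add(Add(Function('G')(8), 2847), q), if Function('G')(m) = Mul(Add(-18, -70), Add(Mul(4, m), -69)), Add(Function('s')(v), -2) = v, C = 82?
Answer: 6733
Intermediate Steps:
Function('s')(v) = Add(2, v)
Function('G')(m) = Add(6072, Mul(-352, m)) (Function('G')(m) = Mul(-88, Add(-69, Mul(4, m))) = Add(6072, Mul(-352, m)))
q = 630 (q = Mul(Add(82, Mul(1, 8)), Add(2, 5)) = Mul(Add(82, 8), 7) = Mul(90, 7) = 630)
Add(Add(Function('G')(8), 2847), q) = Add(Add(Add(6072, Mul(-352, 8)), 2847), 630) = Add(Add(Add(6072, -2816), 2847), 630) = Add(Add(3256, 2847), 630) = Add(6103, 630) = 6733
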